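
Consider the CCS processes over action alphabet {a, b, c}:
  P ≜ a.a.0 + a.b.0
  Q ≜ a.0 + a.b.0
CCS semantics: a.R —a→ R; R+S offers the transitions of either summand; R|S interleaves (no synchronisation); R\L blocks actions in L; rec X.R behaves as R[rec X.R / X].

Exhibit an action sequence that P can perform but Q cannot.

LTS(P): 4 reachable states
  p0 = a.a.0 + a.b.0 → --a--▸ p1, --a--▸ p2
  p1 = a.0 → --a--▸ p3
  p2 = b.0 → --b--▸ p3
  p3 = 0 → stopped
LTS(Q): 3 reachable states
  q0 = a.0 + a.b.0 → --a--▸ q1, --a--▸ q2
  q1 = 0 → stopped
  q2 = b.0 → --b--▸ q1
Trace ⟨aa⟩ through P, begin at {p0}:
  step 1 (a): {p1, p2}
  step 2 (a): {p3}
  P completes σ.
Trace ⟨aa⟩ through Q, begin at {q0}:
  step 1 (a): {q1, q2}
  step 2 (a): ∅ (Q stuck)

aa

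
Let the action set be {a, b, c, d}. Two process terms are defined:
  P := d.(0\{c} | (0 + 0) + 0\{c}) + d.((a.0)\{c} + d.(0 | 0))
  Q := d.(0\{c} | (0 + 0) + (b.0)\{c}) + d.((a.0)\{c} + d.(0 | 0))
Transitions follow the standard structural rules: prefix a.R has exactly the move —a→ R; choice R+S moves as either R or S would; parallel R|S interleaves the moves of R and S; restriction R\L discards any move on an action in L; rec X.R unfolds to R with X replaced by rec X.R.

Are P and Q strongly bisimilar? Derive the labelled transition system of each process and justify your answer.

Reachable graph of P (5 states):
  m0 = d.(0\{c} | (0 + 0) + 0\{c}) + d.((a.0)\{c} + d.(0 | 0)) → —d→ m1, —d→ m2
  m1 = (a.0)\{c} + d.(0 | 0) → —a→ m3, —d→ m4
  m2 = 0\{c} | (0 + 0) + 0\{c} → ·
  m3 = 0\{c} → ·
  m4 = 0 | 0 → ·
Reachable graph of Q (5 states):
  n0 = d.(0\{c} | (0 + 0) + (b.0)\{c}) + d.((a.0)\{c} + d.(0 | 0)) → —d→ n1, —d→ n2
  n1 = (a.0)\{c} + d.(0 | 0) → —a→ n3, —d→ n4
  n2 = 0\{c} | (0 + 0) + (b.0)\{c} → —b→ n3
  n3 = 0\{c} → ·
  n4 = 0 | 0 → ·
Bisimilarity quotient blocks:
  B0 = {m0}
  B1 = {m2, m3, m4, n3, n4}
  B2 = {m1, n1}
  B3 = {n0}
  B4 = {n2}
m0 ∈ B0, n0 ∈ B3 → different blocks

NO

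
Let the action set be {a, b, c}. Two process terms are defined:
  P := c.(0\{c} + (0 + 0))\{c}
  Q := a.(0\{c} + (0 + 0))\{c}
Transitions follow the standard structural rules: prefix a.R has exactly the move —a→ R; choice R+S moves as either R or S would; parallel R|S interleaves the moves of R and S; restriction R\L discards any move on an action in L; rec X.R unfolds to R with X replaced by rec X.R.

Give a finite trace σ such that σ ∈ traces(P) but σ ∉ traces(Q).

LTS(P): 2 reachable states
  s0 = c.(0\{c} + (0 + 0))\{c} :: —c→ s1
  s1 = (0\{c} + (0 + 0))\{c} :: deadlocked
LTS(Q): 2 reachable states
  t0 = a.(0\{c} + (0 + 0))\{c} :: —a→ t1
  t1 = (0\{c} + (0 + 0))\{c} :: deadlocked
Executing c from P (initial set {s0}):
  step 1 (c): {s1}
  — P admits the full trace.
Executing c from Q (initial set {t0}):
  step 1 (c): no successor for Q

c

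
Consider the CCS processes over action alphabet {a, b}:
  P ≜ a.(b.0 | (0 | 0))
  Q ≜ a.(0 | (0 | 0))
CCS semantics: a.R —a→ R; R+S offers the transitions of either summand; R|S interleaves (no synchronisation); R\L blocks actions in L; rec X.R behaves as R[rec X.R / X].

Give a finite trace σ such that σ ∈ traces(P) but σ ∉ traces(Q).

Reachable graph of P (3 states):
  m0 = a.(b.0 | (0 | 0)) → —a→ m1
  m1 = b.0 | (0 | 0) → —b→ m2
  m2 = 0 | (0 | 0) → deadlocked
Reachable graph of Q (2 states):
  n0 = a.(0 | (0 | 0)) → —a→ n1
  n1 = 0 | (0 | 0) → deadlocked
Trace ⟨ab⟩ through P, begin at {m0}:
  after a @ step 1: {m1}
  after b @ step 2: {m2}
  ✓ P
Trace ⟨ab⟩ through Q, begin at {n0}:
  after a @ step 1: {n1}
  after b @ step 2: no successor for Q

ab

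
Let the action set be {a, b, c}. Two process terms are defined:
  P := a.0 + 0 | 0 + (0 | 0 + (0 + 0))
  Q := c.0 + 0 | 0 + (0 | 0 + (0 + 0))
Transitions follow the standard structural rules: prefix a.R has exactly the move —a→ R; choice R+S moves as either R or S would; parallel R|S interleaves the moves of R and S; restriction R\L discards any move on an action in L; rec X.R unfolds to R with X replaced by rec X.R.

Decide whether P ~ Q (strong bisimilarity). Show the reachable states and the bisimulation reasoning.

Reachable graph of P (2 states):
  m0 = a.0 + 0 | 0 + (0 | 0 + (0 + 0)) :: -a-> m1
  m1 = 0 :: deadlocked
Reachable graph of Q (2 states):
  n0 = c.0 + 0 | 0 + (0 | 0 + (0 + 0)) :: -c-> n1
  n1 = 0 :: deadlocked
Partition-refinement fixed point:
  B0 = {m0}
  B1 = {m1, n1}
  B2 = {n0}
m0 ∈ B0, n0 ∈ B2 → different blocks

P ≁ Q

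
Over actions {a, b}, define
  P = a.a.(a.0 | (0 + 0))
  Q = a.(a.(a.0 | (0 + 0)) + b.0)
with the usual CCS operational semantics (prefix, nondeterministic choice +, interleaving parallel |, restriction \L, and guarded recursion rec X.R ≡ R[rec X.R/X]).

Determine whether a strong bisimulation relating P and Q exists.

NO

LTS(P): 4 reachable states
  m0 = a.a.(a.0 | (0 + 0)) → =a=> m1
  m1 = a.(a.0 | (0 + 0)) → =a=> m2
  m2 = a.0 | (0 + 0) → =a=> m3
  m3 = 0 | (0 + 0) → ·
LTS(Q): 5 reachable states
  n0 = a.(a.(a.0 | (0 + 0)) + b.0) → =a=> n1
  n1 = a.(a.0 | (0 + 0)) + b.0 → =a=> n2, =b=> n3
  n2 = a.0 | (0 + 0) → =a=> n4
  n3 = 0 → ·
  n4 = 0 | (0 + 0) → ·
Coarsest stable partition (strong bisimilarity classes):
  B0 = {m0}
  B1 = {m1}
  B2 = {m2, n2}
  B3 = {m3, n3, n4}
  B4 = {n0}
  B5 = {n1}
m0 ∈ B0, n0 ∈ B4 → different blocks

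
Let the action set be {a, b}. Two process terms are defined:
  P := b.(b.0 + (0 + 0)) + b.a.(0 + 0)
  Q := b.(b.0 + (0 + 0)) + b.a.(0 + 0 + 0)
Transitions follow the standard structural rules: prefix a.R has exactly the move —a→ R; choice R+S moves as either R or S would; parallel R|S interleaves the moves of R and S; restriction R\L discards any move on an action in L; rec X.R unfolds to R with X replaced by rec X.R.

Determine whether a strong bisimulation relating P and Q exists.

YES

Reachable graph of P (5 states):
  s0 = b.(b.0 + (0 + 0)) + b.a.(0 + 0) :: =b=> s1, =b=> s2
  s1 = a.(0 + 0) :: =a=> s3
  s2 = b.0 + (0 + 0) :: =b=> s4
  s3 = 0 + 0 :: ·
  s4 = 0 :: ·
Reachable graph of Q (5 states):
  t0 = b.(b.0 + (0 + 0)) + b.a.(0 + 0 + 0) :: =b=> t1, =b=> t2
  t1 = a.(0 + 0 + 0) :: =a=> t3
  t2 = b.0 + (0 + 0) :: =b=> t4
  t3 = 0 + 0 + 0 :: ·
  t4 = 0 :: ·
Bisimilarity quotient blocks:
  B0 = {s0, t0}
  B1 = {s2, t2}
  B2 = {s3, s4, t3, t4}
  B3 = {s1, t1}
s0 ∈ B0, t0 ∈ B0 → same block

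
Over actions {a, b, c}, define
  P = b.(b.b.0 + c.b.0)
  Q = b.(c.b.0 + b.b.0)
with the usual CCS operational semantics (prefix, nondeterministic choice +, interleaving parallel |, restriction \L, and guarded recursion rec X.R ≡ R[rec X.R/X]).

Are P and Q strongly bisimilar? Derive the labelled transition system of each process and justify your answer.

P's transition system — 4 states:
  s0 = b.(b.b.0 + c.b.0) :: -b-> s1
  s1 = b.b.0 + c.b.0 :: -b-> s2, -c-> s2
  s2 = b.0 :: -b-> s3
  s3 = 0 :: ·
Q's transition system — 4 states:
  t0 = b.(c.b.0 + b.b.0) :: -b-> t1
  t1 = c.b.0 + b.b.0 :: -b-> t2, -c-> t2
  t2 = b.0 :: -b-> t3
  t3 = 0 :: ·
Bisimilarity quotient blocks:
  B0 = {s0, t0}
  B1 = {s1, t1}
  B2 = {s2, t2}
  B3 = {s3, t3}
s0 ∈ B0, t0 ∈ B0 → same block

YES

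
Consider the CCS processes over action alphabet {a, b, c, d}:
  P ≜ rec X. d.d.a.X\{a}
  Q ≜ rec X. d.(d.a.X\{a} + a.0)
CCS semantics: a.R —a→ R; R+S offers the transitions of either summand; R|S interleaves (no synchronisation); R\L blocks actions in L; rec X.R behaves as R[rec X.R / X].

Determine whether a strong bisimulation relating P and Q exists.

Reachable graph of P (6 states):
  p0 = rec X. d.d.a.X\{a} has moves =d=> p1
  p1 = d.a.(rec X. d.d.a.X\{a})\{a} has moves =d=> p2
  p2 = a.(rec X. d.d.a.X\{a})\{a} has moves =a=> p3
  p3 = (rec X. d.d.a.X\{a})\{a} has moves =d=> p4
  p4 = (d.a.(rec X. d.d.a.X\{a})\{a})\{a} has moves =d=> p5
  p5 = (a.(rec X. d.d.a.X\{a})\{a})\{a} has moves ∅
Reachable graph of Q (7 states):
  q0 = rec X. d.(d.a.X\{a} + a.0) has moves =d=> q1
  q1 = d.a.(rec X. d.(d.a.X\{a} + a.0))\{a} + a.0 has moves =a=> q2, =d=> q3
  q2 = 0 has moves ∅
  q3 = a.(rec X. d.(d.a.X\{a} + a.0))\{a} has moves =a=> q4
  q4 = (rec X. d.(d.a.X\{a} + a.0))\{a} has moves =d=> q5
  q5 = (d.a.(rec X. d.(d.a.X\{a} + a.0))\{a} + a.0)\{a} has moves =d=> q6
  q6 = (a.(rec X. d.(d.a.X\{a} + a.0))\{a})\{a} has moves ∅
Partition-refinement fixed point:
  B0 = {p0}
  B1 = {p1}
  B2 = {p2, q3}
  B3 = {p3, q4}
  B4 = {p4, q5}
  B5 = {p5, q2, q6}
  B6 = {q0}
  B7 = {q1}
p0 ∈ B0, q0 ∈ B6 → different blocks

P ≁ Q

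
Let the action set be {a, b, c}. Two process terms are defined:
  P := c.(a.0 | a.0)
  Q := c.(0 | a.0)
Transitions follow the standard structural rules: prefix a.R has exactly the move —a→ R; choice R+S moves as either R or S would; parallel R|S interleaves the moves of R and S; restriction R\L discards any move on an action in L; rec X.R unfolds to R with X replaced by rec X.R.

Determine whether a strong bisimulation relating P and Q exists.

LTS(P): 5 reachable states
  m0 = c.(a.0 | a.0) :: --c--▸ m1
  m1 = a.0 | a.0 :: --a--▸ m2, --a--▸ m3
  m2 = 0 | a.0 :: --a--▸ m4
  m3 = a.0 | 0 :: --a--▸ m4
  m4 = 0 | 0 :: stopped
LTS(Q): 3 reachable states
  n0 = c.(0 | a.0) :: --c--▸ n1
  n1 = 0 | a.0 :: --a--▸ n2
  n2 = 0 | 0 :: stopped
Partition-refinement fixed point:
  B0 = {m0}
  B1 = {m1}
  B2 = {m2, m3, n1}
  B3 = {m4, n2}
  B4 = {n0}
m0 ∈ B0, n0 ∈ B4 → different blocks

NO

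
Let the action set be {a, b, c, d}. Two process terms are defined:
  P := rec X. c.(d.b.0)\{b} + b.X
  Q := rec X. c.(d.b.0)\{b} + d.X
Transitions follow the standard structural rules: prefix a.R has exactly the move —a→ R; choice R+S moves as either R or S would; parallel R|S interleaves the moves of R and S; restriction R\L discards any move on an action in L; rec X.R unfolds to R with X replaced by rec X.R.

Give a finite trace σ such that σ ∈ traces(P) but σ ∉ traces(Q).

b

P's transition system — 3 states:
  m0 = rec X. c.(d.b.0)\{b} + b.X ⊢ =b=> m0, =c=> m1
  m1 = (d.b.0)\{b} ⊢ =d=> m2
  m2 = (b.0)\{b} ⊢ ·
Q's transition system — 3 states:
  n0 = rec X. c.(d.b.0)\{b} + d.X ⊢ =c=> n1, =d=> n0
  n1 = (d.b.0)\{b} ⊢ =d=> n2
  n2 = (b.0)\{b} ⊢ ·
Executing b from P (initial set {m0}):
  after b @ step 1: {m0}
  ✓ P
Executing b from Q (initial set {n0}):
  after b @ step 1: ∅ (Q stuck)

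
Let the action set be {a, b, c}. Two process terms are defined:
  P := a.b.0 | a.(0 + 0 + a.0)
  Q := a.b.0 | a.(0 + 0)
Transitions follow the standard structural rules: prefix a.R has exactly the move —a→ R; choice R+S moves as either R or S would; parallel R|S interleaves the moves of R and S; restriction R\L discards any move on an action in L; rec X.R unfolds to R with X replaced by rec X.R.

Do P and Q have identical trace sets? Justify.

traces(P) ≠ traces(Q) — witness ⟨aaa⟩

Reachable graph of P (9 states):
  p0 = a.b.0 | a.(0 + 0 + a.0) :: =a=> p1, =a=> p2
  p1 = a.b.0 | (0 + 0 + a.0) :: =a=> p3, =a=> p4
  p2 = b.0 | a.(0 + 0 + a.0) :: =a=> p4, =b=> p5
  p3 = a.b.0 | 0 :: =a=> p6
  p4 = b.0 | (0 + 0 + a.0) :: =a=> p6, =b=> p7
  p5 = 0 | a.(0 + 0 + a.0) :: =a=> p7
  p6 = b.0 | 0 :: =b=> p8
  p7 = 0 | (0 + 0 + a.0) :: =a=> p8
  p8 = 0 | 0 :: ·
Reachable graph of Q (6 states):
  q0 = a.b.0 | a.(0 + 0) :: =a=> q1, =a=> q2
  q1 = a.b.0 | (0 + 0) :: =a=> q3
  q2 = b.0 | a.(0 + 0) :: =a=> q3, =b=> q4
  q3 = b.0 | (0 + 0) :: =b=> q5
  q4 = 0 | a.(0 + 0) :: =a=> q5
  q5 = 0 | (0 + 0) :: ·
Trace ⟨aaa⟩ through P, begin at {p0}:
  after a @ step 1: {p1, p2}
  after a @ step 2: {p3, p4}
  after a @ step 3: {p6}
  ✓ P
Trace ⟨aaa⟩ through Q, begin at {q0}:
  after a @ step 1: {q1, q2}
  after a @ step 2: {q3}
  after a @ step 3: ∅  — Q cannot continue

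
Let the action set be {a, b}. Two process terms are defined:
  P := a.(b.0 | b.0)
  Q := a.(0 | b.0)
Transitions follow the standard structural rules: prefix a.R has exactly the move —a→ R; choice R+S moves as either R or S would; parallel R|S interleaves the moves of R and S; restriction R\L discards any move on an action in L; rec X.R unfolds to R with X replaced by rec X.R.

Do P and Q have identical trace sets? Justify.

LTS(P): 5 reachable states
  s0 = a.(b.0 | b.0) has moves ··a··> s1
  s1 = b.0 | b.0 has moves ··b··> s2, ··b··> s3
  s2 = 0 | b.0 has moves ··b··> s4
  s3 = b.0 | 0 has moves ··b··> s4
  s4 = 0 | 0 has moves stopped
LTS(Q): 3 reachable states
  t0 = a.(0 | b.0) has moves ··a··> t1
  t1 = 0 | b.0 has moves ··b··> t2
  t2 = 0 | 0 has moves stopped
Executing abb from P (initial set {s0}):
  [1] a ⇒ {s1}
  [2] b ⇒ {s2, s3}
  [3] b ⇒ {s4}
  — P admits the full trace.
Executing abb from Q (initial set {t0}):
  [1] a ⇒ {t1}
  [2] b ⇒ {t2}
  [3] b ⇒ ∅ (Q stuck)

trace-distinct — witness ⟨abb⟩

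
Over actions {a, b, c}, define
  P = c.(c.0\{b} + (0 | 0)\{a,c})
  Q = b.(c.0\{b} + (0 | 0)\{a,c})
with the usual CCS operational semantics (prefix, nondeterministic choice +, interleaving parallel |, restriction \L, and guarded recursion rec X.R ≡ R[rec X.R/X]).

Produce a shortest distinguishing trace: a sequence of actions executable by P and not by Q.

Reachable graph of P (3 states):
  u0 = c.(c.0\{b} + (0 | 0)\{a,c}) :: —c→ u1
  u1 = c.0\{b} + (0 | 0)\{a,c} :: —c→ u2
  u2 = 0\{b} :: (no moves)
Reachable graph of Q (3 states):
  v0 = b.(c.0\{b} + (0 | 0)\{a,c}) :: —b→ v1
  v1 = c.0\{b} + (0 | 0)\{a,c} :: —c→ v2
  v2 = 0\{b} :: (no moves)
Run σ = ⟨c⟩ on P: start {u0}
  after c @ step 1: {u1}
  — P admits the full trace.
Run σ = ⟨c⟩ on Q: start {v0}
  after c @ step 1: ∅  — Q cannot continue

c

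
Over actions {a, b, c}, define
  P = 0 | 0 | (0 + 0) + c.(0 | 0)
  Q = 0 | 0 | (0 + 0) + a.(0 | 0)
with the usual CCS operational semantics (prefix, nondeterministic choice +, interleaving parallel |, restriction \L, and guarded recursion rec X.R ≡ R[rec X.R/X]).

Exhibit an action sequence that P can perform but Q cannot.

P's transition system — 2 states:
  u0 = 0 | 0 | (0 + 0) + c.(0 | 0) has moves -c-> u1
  u1 = 0 | 0 has moves stopped
Q's transition system — 2 states:
  v0 = 0 | 0 | (0 + 0) + a.(0 | 0) has moves -a-> v1
  v1 = 0 | 0 has moves stopped
Trace ⟨c⟩ through P, begin at {u0}:
  after c @ step 1: {u1}
  P completes σ.
Trace ⟨c⟩ through Q, begin at {v0}:
  after c @ step 1: no successor for Q

c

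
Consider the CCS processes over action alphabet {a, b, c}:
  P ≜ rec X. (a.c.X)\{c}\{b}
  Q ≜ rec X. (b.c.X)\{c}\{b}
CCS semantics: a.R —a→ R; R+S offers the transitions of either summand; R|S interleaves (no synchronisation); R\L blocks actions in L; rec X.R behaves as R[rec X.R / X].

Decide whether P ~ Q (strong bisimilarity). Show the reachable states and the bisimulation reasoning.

P's transition system — 2 states:
  s0 = rec X. (a.c.X)\{c}\{b} → --a--▸ s1
  s1 = (c.(rec X. (a.c.X)\{c}\{b}))\{c}\{b} → stopped
Q's transition system — 1 states:
  t0 = rec X. (b.c.X)\{c}\{b} → stopped
Coarsest stable partition (strong bisimilarity classes):
  B0 = {s0}
  B1 = {s1, t0}
s0 ∈ B0, t0 ∈ B1 → different blocks

NO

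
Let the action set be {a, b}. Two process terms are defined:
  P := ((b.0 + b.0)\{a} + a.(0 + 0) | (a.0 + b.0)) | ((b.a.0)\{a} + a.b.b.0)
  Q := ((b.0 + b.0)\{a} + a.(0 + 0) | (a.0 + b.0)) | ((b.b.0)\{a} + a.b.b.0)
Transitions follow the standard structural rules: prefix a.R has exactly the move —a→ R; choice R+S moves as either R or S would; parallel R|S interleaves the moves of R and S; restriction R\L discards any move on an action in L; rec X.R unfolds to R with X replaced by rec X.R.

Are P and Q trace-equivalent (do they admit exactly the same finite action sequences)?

NO — witness ⟨bbb⟩

LTS(P): 25 reachable states
  m0 = ((b.0 + b.0)\{a} + a.(0 + 0) | (a.0 + b.0)) | ((b.a.0)\{a} + a.b.b.0) | =a=> m1, =a=> m2, =a=> m3, =b=> m3, =b=> m4, =b=> m5
  m1 = ((b.0 + b.0)\{a} + a.(0 + 0) | (a.0 + b.0)) | b.b.0 | =a=> m6, =a=> m7, =b=> m7, =b=> m8, =b=> m9
  m2 = (0 + 0) | (a.0 + b.0) | ((b.a.0)\{a} + a.b.b.0) | =a=> m10, =a=> m6, =b=> m10, =b=> m11
  m3 = a.(0 + 0) | 0 | ((b.a.0)\{a} + a.b.b.0) | =a=> m10, =a=> m7, =b=> m12
  m4 = ((b.0 + b.0)\{a} + a.(0 + 0) | (a.0 + b.0)) | (a.0)\{a} | =a=> m11, =a=> m12, =b=> m12, =b=> m13
  m5 = 0\{a} | ((b.a.0)\{a} + a.b.b.0) | =a=> m9, =b=> m13
  m6 = (0 + 0) | (a.0 + b.0) | b.b.0 | =a=> m14, =b=> m14, =b=> m15
  m7 = a.(0 + 0) | 0 | b.b.0 | =a=> m14, =b=> m16
  m8 = ((b.0 + b.0)\{a} + a.(0 + 0) | (a.0 + b.0)) | b.0 | =a=> m15, =a=> m16, =b=> m16, =b=> m17, =b=> m18
  m9 = 0\{a} | b.b.0 | =b=> m18
  m10 = (0 + 0) | 0 | ((b.a.0)\{a} + a.b.b.0) | =a=> m14, =b=> m19
  m11 = (0 + 0) | (a.0 + b.0) | (a.0)\{a} | =a=> m19, =b=> m19
  m12 = a.(0 + 0) | 0 | (a.0)\{a} | =a=> m19
  m13 = 0\{a} | (a.0)\{a} | ·
  m14 = (0 + 0) | 0 | b.b.0 | =b=> m20
  m15 = (0 + 0) | (a.0 + b.0) | b.0 | =a=> m20, =b=> m20, =b=> m21
  m16 = a.(0 + 0) | 0 | b.0 | =a=> m20, =b=> m22
  m17 = ((b.0 + b.0)\{a} + a.(0 + 0) | (a.0 + b.0)) | 0 | =a=> m21, =a=> m22, =b=> m22, =b=> m23
  m18 = 0\{a} | b.0 | =b=> m23
  m19 = (0 + 0) | 0 | (a.0)\{a} | ·
  m20 = (0 + 0) | 0 | b.0 | =b=> m24
  m21 = (0 + 0) | (a.0 + b.0) | 0 | =a=> m24, =b=> m24
  m22 = a.(0 + 0) | 0 | 0 | =a=> m24
  m23 = 0\{a} | 0 | ·
  m24 = (0 + 0) | 0 | 0 | ·
LTS(Q): 30 reachable states
  n0 = ((b.0 + b.0)\{a} + a.(0 + 0) | (a.0 + b.0)) | ((b.b.0)\{a} + a.b.b.0) | =a=> n1, =a=> n2, =a=> n3, =b=> n3, =b=> n4, =b=> n5
  n1 = ((b.0 + b.0)\{a} + a.(0 + 0) | (a.0 + b.0)) | b.b.0 | =a=> n6, =a=> n7, =b=> n7, =b=> n8, =b=> n9
  n2 = (0 + 0) | (a.0 + b.0) | ((b.b.0)\{a} + a.b.b.0) | =a=> n10, =a=> n6, =b=> n10, =b=> n11
  n3 = a.(0 + 0) | 0 | ((b.b.0)\{a} + a.b.b.0) | =a=> n10, =a=> n7, =b=> n12
  n4 = ((b.0 + b.0)\{a} + a.(0 + 0) | (a.0 + b.0)) | (b.0)\{a} | =a=> n11, =a=> n12, =b=> n12, =b=> n13, =b=> n14
  n5 = 0\{a} | ((b.b.0)\{a} + a.b.b.0) | =a=> n9, =b=> n14
  n6 = (0 + 0) | (a.0 + b.0) | b.b.0 | =a=> n15, =b=> n15, =b=> n16
  n7 = a.(0 + 0) | 0 | b.b.0 | =a=> n15, =b=> n17
  n8 = ((b.0 + b.0)\{a} + a.(0 + 0) | (a.0 + b.0)) | b.0 | =a=> n16, =a=> n17, =b=> n17, =b=> n18, =b=> n19
  n9 = 0\{a} | b.b.0 | =b=> n19
  n10 = (0 + 0) | 0 | ((b.b.0)\{a} + a.b.b.0) | =a=> n15, =b=> n20
  n11 = (0 + 0) | (a.0 + b.0) | (b.0)\{a} | =a=> n20, =b=> n20, =b=> n21
  n12 = a.(0 + 0) | 0 | (b.0)\{a} | =a=> n20, =b=> n22
  n13 = ((b.0 + b.0)\{a} + a.(0 + 0) | (a.0 + b.0)) | 0\{a} | =a=> n21, =a=> n22, =b=> n22, =b=> n23
  n14 = 0\{a} | (b.0)\{a} | =b=> n23
  n15 = (0 + 0) | 0 | b.b.0 | =b=> n24
  n16 = (0 + 0) | (a.0 + b.0) | b.0 | =a=> n24, =b=> n24, =b=> n25
  n17 = a.(0 + 0) | 0 | b.0 | =a=> n24, =b=> n26
  n18 = ((b.0 + b.0)\{a} + a.(0 + 0) | (a.0 + b.0)) | 0 | =a=> n25, =a=> n26, =b=> n26, =b=> n27
  n19 = 0\{a} | b.0 | =b=> n27
  n20 = (0 + 0) | 0 | (b.0)\{a} | =b=> n28
  n21 = (0 + 0) | (a.0 + b.0) | 0\{a} | =a=> n28, =b=> n28
  n22 = a.(0 + 0) | 0 | 0\{a} | =a=> n28
  n23 = 0\{a} | 0\{a} | ·
  n24 = (0 + 0) | 0 | b.0 | =b=> n29
  n25 = (0 + 0) | (a.0 + b.0) | 0 | =a=> n29, =b=> n29
  n26 = a.(0 + 0) | 0 | 0 | =a=> n29
  n27 = 0\{a} | 0 | ·
  n28 = (0 + 0) | 0 | 0\{a} | ·
  n29 = (0 + 0) | 0 | 0 | ·
Trace ⟨bbb⟩ through Q, begin at {n0}:
  after b @ step 1: {n3, n4, n5}
  after b @ step 2: {n12, n13, n14}
  after b @ step 3: {n22, n23}
  — Q admits the full trace.
Trace ⟨bbb⟩ through P, begin at {m0}:
  after b @ step 1: {m3, m4, m5}
  after b @ step 2: {m12, m13}
  after b @ step 3: no successor for P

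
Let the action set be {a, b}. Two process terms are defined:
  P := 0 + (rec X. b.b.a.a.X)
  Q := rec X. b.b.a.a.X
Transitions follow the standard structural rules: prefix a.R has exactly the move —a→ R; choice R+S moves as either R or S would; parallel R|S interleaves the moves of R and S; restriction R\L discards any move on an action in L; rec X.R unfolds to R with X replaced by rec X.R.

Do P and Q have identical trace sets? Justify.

YES

LTS(P): 5 reachable states
  u0 = 0 + (rec X. b.b.a.a.X) :: ··b··> u1
  u1 = b.a.a.(rec X. b.b.a.a.X) :: ··b··> u2
  u2 = a.a.(rec X. b.b.a.a.X) :: ··a··> u3
  u3 = a.(rec X. b.b.a.a.X) :: ··a··> u4
  u4 = rec X. b.b.a.a.X :: ··b··> u1
LTS(Q): 4 reachable states
  v0 = rec X. b.b.a.a.X :: ··b··> v1
  v1 = b.a.a.(rec X. b.b.a.a.X) :: ··b··> v2
  v2 = a.a.(rec X. b.b.a.a.X) :: ··a··> v3
  v3 = a.(rec X. b.b.a.a.X) :: ··a··> v0
Bisimilarity quotient blocks:
  B0 = {u0, u4, v0}
  B1 = {u1, v1}
  B2 = {u2, v2}
  B3 = {u3, v3}
u0 ∈ B0, v0 ∈ B0 → same block
Bisimilar ⇒ trace-equivalent.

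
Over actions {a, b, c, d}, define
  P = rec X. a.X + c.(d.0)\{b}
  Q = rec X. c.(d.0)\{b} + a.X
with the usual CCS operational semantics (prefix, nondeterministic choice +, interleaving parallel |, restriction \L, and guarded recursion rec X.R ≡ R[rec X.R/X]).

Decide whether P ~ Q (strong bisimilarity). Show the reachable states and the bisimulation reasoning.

Reachable graph of P (3 states):
  s0 = rec X. a.X + c.(d.0)\{b} | -a-> s0, -c-> s1
  s1 = (d.0)\{b} | -d-> s2
  s2 = 0\{b} | stopped
Reachable graph of Q (3 states):
  t0 = rec X. c.(d.0)\{b} + a.X | -a-> t0, -c-> t1
  t1 = (d.0)\{b} | -d-> t2
  t2 = 0\{b} | stopped
Bisimilarity quotient blocks:
  B0 = {s0, t0}
  B1 = {s1, t1}
  B2 = {s2, t2}
s0 ∈ B0, t0 ∈ B0 → same block

YES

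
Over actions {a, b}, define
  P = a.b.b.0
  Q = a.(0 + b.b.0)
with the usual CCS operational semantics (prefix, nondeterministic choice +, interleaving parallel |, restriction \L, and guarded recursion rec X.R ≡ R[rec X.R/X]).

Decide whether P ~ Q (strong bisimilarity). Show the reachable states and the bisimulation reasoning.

P's transition system — 4 states:
  u0 = a.b.b.0 → ··a··> u1
  u1 = b.b.0 → ··b··> u2
  u2 = b.0 → ··b··> u3
  u3 = 0 → stopped
Q's transition system — 4 states:
  v0 = a.(0 + b.b.0) → ··a··> v1
  v1 = 0 + b.b.0 → ··b··> v2
  v2 = b.0 → ··b··> v3
  v3 = 0 → stopped
Partition-refinement fixed point:
  B0 = {u0, v0}
  B1 = {u1, v1}
  B2 = {u2, v2}
  B3 = {u3, v3}
u0 ∈ B0, v0 ∈ B0 → same block

YES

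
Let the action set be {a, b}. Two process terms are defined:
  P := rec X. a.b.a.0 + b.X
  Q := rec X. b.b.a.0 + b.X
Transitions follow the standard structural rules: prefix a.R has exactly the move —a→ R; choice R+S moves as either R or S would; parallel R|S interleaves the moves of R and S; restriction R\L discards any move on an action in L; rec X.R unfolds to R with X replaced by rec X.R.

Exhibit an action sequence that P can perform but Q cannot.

a

P's transition system — 4 states:
  u0 = rec X. a.b.a.0 + b.X has moves =a=> u1, =b=> u0
  u1 = b.a.0 has moves =b=> u2
  u2 = a.0 has moves =a=> u3
  u3 = 0 has moves (no moves)
Q's transition system — 4 states:
  v0 = rec X. b.b.a.0 + b.X has moves =b=> v0, =b=> v1
  v1 = b.a.0 has moves =b=> v2
  v2 = a.0 has moves =a=> v3
  v3 = 0 has moves (no moves)
Trace ⟨a⟩ through P, begin at {u0}:
  after a @ step 1: {u1}
  ✓ P
Trace ⟨a⟩ through Q, begin at {v0}:
  after a @ step 1: ∅ (Q stuck)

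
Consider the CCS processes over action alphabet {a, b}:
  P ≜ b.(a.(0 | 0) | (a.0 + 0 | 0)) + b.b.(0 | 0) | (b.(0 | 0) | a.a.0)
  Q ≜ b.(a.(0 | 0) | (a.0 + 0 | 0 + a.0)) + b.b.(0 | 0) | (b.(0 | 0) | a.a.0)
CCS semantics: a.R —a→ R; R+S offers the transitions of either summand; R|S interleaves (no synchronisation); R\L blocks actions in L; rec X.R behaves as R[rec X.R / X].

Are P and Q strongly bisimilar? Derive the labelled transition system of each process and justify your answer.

P ~ Q

P's transition system — 22 states:
  p0 = b.(a.(0 | 0) | (a.0 + 0 | 0)) + b.b.(0 | 0) | (b.(0 | 0) | a.a.0) has moves --a--▸ p1, --b--▸ p2, --b--▸ p3, --b--▸ p4
  p1 = b.b.(0 | 0) | (b.(0 | 0) | a.0) has moves --a--▸ p5, --b--▸ p6, --b--▸ p7
  p2 = a.(0 | 0) | (a.0 + 0 | 0) has moves --a--▸ p8, --a--▸ p9
  p3 = b.(0 | 0) | (b.(0 | 0) | a.a.0) has moves --a--▸ p6, --b--▸ p10, --b--▸ p11
  p4 = b.b.(0 | 0) | (0 | 0 | a.a.0) has moves --a--▸ p7, --b--▸ p11
  p5 = b.b.(0 | 0) | (b.(0 | 0) | 0) has moves --b--▸ p12, --b--▸ p13
  p6 = b.(0 | 0) | (b.(0 | 0) | a.0) has moves --a--▸ p12, --b--▸ p14, --b--▸ p15
  p7 = b.b.(0 | 0) | (0 | 0 | a.0) has moves --a--▸ p13, --b--▸ p15
  p8 = 0 | 0 | (a.0 + 0 | 0) has moves --a--▸ p16
  p9 = a.(0 | 0) | 0 has moves --a--▸ p16
  p10 = 0 | 0 | (b.(0 | 0) | a.a.0) has moves --a--▸ p14, --b--▸ p17
  p11 = b.(0 | 0) | (0 | 0 | a.a.0) has moves --a--▸ p15, --b--▸ p17
  p12 = b.(0 | 0) | (b.(0 | 0) | 0) has moves --b--▸ p18, --b--▸ p19
  p13 = b.b.(0 | 0) | (0 | 0 | 0) has moves --b--▸ p19
  p14 = 0 | 0 | (b.(0 | 0) | a.0) has moves --a--▸ p18, --b--▸ p20
  p15 = b.(0 | 0) | (0 | 0 | a.0) has moves --a--▸ p19, --b--▸ p20
  p16 = 0 | 0 | 0 has moves stopped
  p17 = 0 | 0 | (0 | 0 | a.a.0) has moves --a--▸ p20
  p18 = 0 | 0 | (b.(0 | 0) | 0) has moves --b--▸ p21
  p19 = b.(0 | 0) | (0 | 0 | 0) has moves --b--▸ p21
  p20 = 0 | 0 | (0 | 0 | a.0) has moves --a--▸ p21
  p21 = 0 | 0 | (0 | 0 | 0) has moves stopped
Q's transition system — 22 states:
  q0 = b.(a.(0 | 0) | (a.0 + 0 | 0 + a.0)) + b.b.(0 | 0) | (b.(0 | 0) | a.a.0) has moves --a--▸ q1, --b--▸ q2, --b--▸ q3, --b--▸ q4
  q1 = b.b.(0 | 0) | (b.(0 | 0) | a.0) has moves --a--▸ q5, --b--▸ q6, --b--▸ q7
  q2 = a.(0 | 0) | (a.0 + 0 | 0 + a.0) has moves --a--▸ q8, --a--▸ q9
  q3 = b.(0 | 0) | (b.(0 | 0) | a.a.0) has moves --a--▸ q6, --b--▸ q10, --b--▸ q11
  q4 = b.b.(0 | 0) | (0 | 0 | a.a.0) has moves --a--▸ q7, --b--▸ q11
  q5 = b.b.(0 | 0) | (b.(0 | 0) | 0) has moves --b--▸ q12, --b--▸ q13
  q6 = b.(0 | 0) | (b.(0 | 0) | a.0) has moves --a--▸ q12, --b--▸ q14, --b--▸ q15
  q7 = b.b.(0 | 0) | (0 | 0 | a.0) has moves --a--▸ q13, --b--▸ q15
  q8 = 0 | 0 | (a.0 + 0 | 0 + a.0) has moves --a--▸ q16
  q9 = a.(0 | 0) | 0 has moves --a--▸ q16
  q10 = 0 | 0 | (b.(0 | 0) | a.a.0) has moves --a--▸ q14, --b--▸ q17
  q11 = b.(0 | 0) | (0 | 0 | a.a.0) has moves --a--▸ q15, --b--▸ q17
  q12 = b.(0 | 0) | (b.(0 | 0) | 0) has moves --b--▸ q18, --b--▸ q19
  q13 = b.b.(0 | 0) | (0 | 0 | 0) has moves --b--▸ q19
  q14 = 0 | 0 | (b.(0 | 0) | a.0) has moves --a--▸ q18, --b--▸ q20
  q15 = b.(0 | 0) | (0 | 0 | a.0) has moves --a--▸ q19, --b--▸ q20
  q16 = 0 | 0 | 0 has moves stopped
  q17 = 0 | 0 | (0 | 0 | a.a.0) has moves --a--▸ q20
  q18 = 0 | 0 | (b.(0 | 0) | 0) has moves --b--▸ q21
  q19 = b.(0 | 0) | (0 | 0 | 0) has moves --b--▸ q21
  q20 = 0 | 0 | (0 | 0 | a.0) has moves --a--▸ q21
  q21 = 0 | 0 | (0 | 0 | 0) has moves stopped
Coarsest stable partition (strong bisimilarity classes):
  B0 = {p0, q0}
  B1 = {p3, p4, q3, q4}
  B2 = {p10, p11, q10, q11}
  B3 = {p14, p15, q14, q15}
  B4 = {p18, p19, q18, q19}
  B5 = {p16, p21, q16, q21}
  B6 = {p20, p8, p9, q20, q8, q9}
  B7 = {p17, p2, q17, q2}
  B8 = {p6, p7, q6, q7}
  B9 = {p12, p13, q12, q13}
  B10 = {p1, q1}
  B11 = {p5, q5}
p0 ∈ B0, q0 ∈ B0 → same block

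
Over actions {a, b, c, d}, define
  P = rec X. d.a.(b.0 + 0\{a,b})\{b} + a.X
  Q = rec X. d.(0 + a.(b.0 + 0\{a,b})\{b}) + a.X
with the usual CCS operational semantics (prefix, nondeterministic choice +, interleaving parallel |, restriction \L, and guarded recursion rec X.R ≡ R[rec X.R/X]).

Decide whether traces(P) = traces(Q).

P's transition system — 3 states:
  u0 = rec X. d.a.(b.0 + 0\{a,b})\{b} + a.X has moves -a-> u0, -d-> u1
  u1 = a.(b.0 + 0\{a,b})\{b} has moves -a-> u2
  u2 = (b.0 + 0\{a,b})\{b} has moves deadlocked
Q's transition system — 3 states:
  v0 = rec X. d.(0 + a.(b.0 + 0\{a,b})\{b}) + a.X has moves -a-> v0, -d-> v1
  v1 = 0 + a.(b.0 + 0\{a,b})\{b} has moves -a-> v2
  v2 = (b.0 + 0\{a,b})\{b} has moves deadlocked
Coarsest stable partition (strong bisimilarity classes):
  B0 = {u0, v0}
  B1 = {u1, v1}
  B2 = {u2, v2}
u0 ∈ B0, v0 ∈ B0 → same block
Bisimilar ⇒ trace-equivalent.

trace-equivalent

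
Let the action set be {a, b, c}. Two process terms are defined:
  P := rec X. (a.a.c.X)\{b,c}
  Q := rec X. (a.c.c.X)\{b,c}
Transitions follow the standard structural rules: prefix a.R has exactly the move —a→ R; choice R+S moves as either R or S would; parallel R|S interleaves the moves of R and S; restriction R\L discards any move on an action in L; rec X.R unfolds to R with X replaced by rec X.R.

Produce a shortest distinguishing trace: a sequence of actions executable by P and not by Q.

Reachable graph of P (3 states):
  m0 = rec X. (a.a.c.X)\{b,c} :: --a--▸ m1
  m1 = (a.c.(rec X. (a.a.c.X)\{b,c}))\{b,c} :: --a--▸ m2
  m2 = (c.(rec X. (a.a.c.X)\{b,c}))\{b,c} :: ·
Reachable graph of Q (2 states):
  n0 = rec X. (a.c.c.X)\{b,c} :: --a--▸ n1
  n1 = (c.c.(rec X. (a.c.c.X)\{b,c}))\{b,c} :: ·
Executing aa from P (initial set {m0}):
  after a @ step 1: {m1}
  after a @ step 2: {m2}
  — P admits the full trace.
Executing aa from Q (initial set {n0}):
  after a @ step 1: {n1}
  after a @ step 2: ∅ (Q stuck)

aa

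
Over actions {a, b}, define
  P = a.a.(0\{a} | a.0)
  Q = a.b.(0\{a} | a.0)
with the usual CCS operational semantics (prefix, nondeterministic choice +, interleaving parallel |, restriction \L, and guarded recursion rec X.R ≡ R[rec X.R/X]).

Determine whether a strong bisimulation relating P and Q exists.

Reachable graph of P (4 states):
  p0 = a.a.(0\{a} | a.0) has moves =a=> p1
  p1 = a.(0\{a} | a.0) has moves =a=> p2
  p2 = 0\{a} | a.0 has moves =a=> p3
  p3 = 0\{a} | 0 has moves deadlocked
Reachable graph of Q (4 states):
  q0 = a.b.(0\{a} | a.0) has moves =a=> q1
  q1 = b.(0\{a} | a.0) has moves =b=> q2
  q2 = 0\{a} | a.0 has moves =a=> q3
  q3 = 0\{a} | 0 has moves deadlocked
Coarsest stable partition (strong bisimilarity classes):
  B0 = {p0}
  B1 = {p1}
  B2 = {p2, q2}
  B3 = {p3, q3}
  B4 = {q0}
  B5 = {q1}
p0 ∈ B0, q0 ∈ B4 → different blocks

NO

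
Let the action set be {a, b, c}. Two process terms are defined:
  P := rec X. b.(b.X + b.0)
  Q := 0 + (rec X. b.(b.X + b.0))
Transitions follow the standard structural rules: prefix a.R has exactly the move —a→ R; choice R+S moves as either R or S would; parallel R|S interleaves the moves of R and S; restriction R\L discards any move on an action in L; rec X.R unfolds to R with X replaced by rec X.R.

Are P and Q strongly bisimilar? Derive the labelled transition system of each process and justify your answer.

YES

LTS(P): 3 reachable states
  p0 = rec X. b.(b.X + b.0) :: ··b··> p1
  p1 = b.(rec X. b.(b.X + b.0)) + b.0 :: ··b··> p0, ··b··> p2
  p2 = 0 :: (no moves)
LTS(Q): 4 reachable states
  q0 = 0 + (rec X. b.(b.X + b.0)) :: ··b··> q1
  q1 = b.(rec X. b.(b.X + b.0)) + b.0 :: ··b··> q2, ··b··> q3
  q2 = 0 :: (no moves)
  q3 = rec X. b.(b.X + b.0) :: ··b··> q1
Partition-refinement fixed point:
  B0 = {p0, q0, q3}
  B1 = {p1, q1}
  B2 = {p2, q2}
p0 ∈ B0, q0 ∈ B0 → same block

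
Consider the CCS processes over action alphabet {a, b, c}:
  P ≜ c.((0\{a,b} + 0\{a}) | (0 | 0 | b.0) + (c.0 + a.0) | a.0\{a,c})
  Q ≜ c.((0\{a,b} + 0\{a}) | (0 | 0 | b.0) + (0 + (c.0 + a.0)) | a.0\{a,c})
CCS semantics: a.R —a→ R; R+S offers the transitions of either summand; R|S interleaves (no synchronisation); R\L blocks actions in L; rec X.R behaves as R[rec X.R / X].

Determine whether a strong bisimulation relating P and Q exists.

LTS(P): 6 reachable states
  s0 = c.((0\{a,b} + 0\{a}) | (0 | 0 | b.0) + (c.0 + a.0) | a.0\{a,c}) ⊢ -c-> s1
  s1 = (0\{a,b} + 0\{a}) | (0 | 0 | b.0) + (c.0 + a.0) | a.0\{a,c} ⊢ -a-> s2, -a-> s3, -b-> s4, -c-> s3
  s2 = (c.0 + a.0) | 0\{a,c} ⊢ -a-> s5, -c-> s5
  s3 = 0 | a.0\{a,c} ⊢ -a-> s5
  s4 = (0\{a,b} + 0\{a}) | (0 | 0 | 0) ⊢ deadlocked
  s5 = 0 | 0\{a,c} ⊢ deadlocked
LTS(Q): 6 reachable states
  t0 = c.((0\{a,b} + 0\{a}) | (0 | 0 | b.0) + (0 + (c.0 + a.0)) | a.0\{a,c}) ⊢ -c-> t1
  t1 = (0\{a,b} + 0\{a}) | (0 | 0 | b.0) + (0 + (c.0 + a.0)) | a.0\{a,c} ⊢ -a-> t2, -a-> t3, -b-> t4, -c-> t3
  t2 = (0 + (c.0 + a.0)) | 0\{a,c} ⊢ -a-> t5, -c-> t5
  t3 = 0 | a.0\{a,c} ⊢ -a-> t5
  t4 = (0\{a,b} + 0\{a}) | (0 | 0 | 0) ⊢ deadlocked
  t5 = 0 | 0\{a,c} ⊢ deadlocked
Bisimilarity quotient blocks:
  B0 = {s0, t0}
  B1 = {s1, t1}
  B2 = {s3, t3}
  B3 = {s4, s5, t4, t5}
  B4 = {s2, t2}
s0 ∈ B0, t0 ∈ B0 → same block

bisimilar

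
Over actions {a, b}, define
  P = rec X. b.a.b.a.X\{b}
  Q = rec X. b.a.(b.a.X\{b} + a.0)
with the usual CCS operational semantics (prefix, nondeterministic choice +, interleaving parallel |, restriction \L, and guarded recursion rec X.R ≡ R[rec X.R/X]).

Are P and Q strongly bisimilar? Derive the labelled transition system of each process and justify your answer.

not bisimilar

Reachable graph of P (5 states):
  p0 = rec X. b.a.b.a.X\{b} has moves ··b··> p1
  p1 = a.b.a.(rec X. b.a.b.a.X\{b})\{b} has moves ··a··> p2
  p2 = b.a.(rec X. b.a.b.a.X\{b})\{b} has moves ··b··> p3
  p3 = a.(rec X. b.a.b.a.X\{b})\{b} has moves ··a··> p4
  p4 = (rec X. b.a.b.a.X\{b})\{b} has moves stopped
Reachable graph of Q (6 states):
  q0 = rec X. b.a.(b.a.X\{b} + a.0) has moves ··b··> q1
  q1 = a.(b.a.(rec X. b.a.(b.a.X\{b} + a.0))\{b} + a.0) has moves ··a··> q2
  q2 = b.a.(rec X. b.a.(b.a.X\{b} + a.0))\{b} + a.0 has moves ··a··> q3, ··b··> q4
  q3 = 0 has moves stopped
  q4 = a.(rec X. b.a.(b.a.X\{b} + a.0))\{b} has moves ··a··> q5
  q5 = (rec X. b.a.(b.a.X\{b} + a.0))\{b} has moves stopped
Partition-refinement fixed point:
  B0 = {p0}
  B1 = {p1}
  B2 = {p2}
  B3 = {p3, q4}
  B4 = {p4, q3, q5}
  B5 = {q0}
  B6 = {q1}
  B7 = {q2}
p0 ∈ B0, q0 ∈ B5 → different blocks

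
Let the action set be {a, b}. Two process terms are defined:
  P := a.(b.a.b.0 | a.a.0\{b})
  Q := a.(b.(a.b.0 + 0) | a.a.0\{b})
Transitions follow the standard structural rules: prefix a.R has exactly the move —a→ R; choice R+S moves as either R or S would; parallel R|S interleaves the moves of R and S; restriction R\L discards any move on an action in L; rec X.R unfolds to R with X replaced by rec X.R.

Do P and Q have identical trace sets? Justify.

trace-equivalent

Reachable graph of P (13 states):
  m0 = a.(b.a.b.0 | a.a.0\{b}) has moves =a=> m1
  m1 = b.a.b.0 | a.a.0\{b} has moves =a=> m2, =b=> m3
  m2 = b.a.b.0 | a.0\{b} has moves =a=> m4, =b=> m5
  m3 = a.b.0 | a.a.0\{b} has moves =a=> m5, =a=> m6
  m4 = b.a.b.0 | 0\{b} has moves =b=> m7
  m5 = a.b.0 | a.0\{b} has moves =a=> m7, =a=> m8
  m6 = b.0 | a.a.0\{b} has moves =a=> m8, =b=> m9
  m7 = a.b.0 | 0\{b} has moves =a=> m10
  m8 = b.0 | a.0\{b} has moves =a=> m10, =b=> m11
  m9 = 0 | a.a.0\{b} has moves =a=> m11
  m10 = b.0 | 0\{b} has moves =b=> m12
  m11 = 0 | a.0\{b} has moves =a=> m12
  m12 = 0 | 0\{b} has moves (no moves)
Reachable graph of Q (13 states):
  n0 = a.(b.(a.b.0 + 0) | a.a.0\{b}) has moves =a=> n1
  n1 = b.(a.b.0 + 0) | a.a.0\{b} has moves =a=> n2, =b=> n3
  n2 = b.(a.b.0 + 0) | a.0\{b} has moves =a=> n4, =b=> n5
  n3 = (a.b.0 + 0) | a.a.0\{b} has moves =a=> n5, =a=> n6
  n4 = b.(a.b.0 + 0) | 0\{b} has moves =b=> n7
  n5 = (a.b.0 + 0) | a.0\{b} has moves =a=> n7, =a=> n8
  n6 = b.0 | a.a.0\{b} has moves =a=> n8, =b=> n9
  n7 = (a.b.0 + 0) | 0\{b} has moves =a=> n10
  n8 = b.0 | a.0\{b} has moves =a=> n10, =b=> n11
  n9 = 0 | a.a.0\{b} has moves =a=> n11
  n10 = b.0 | 0\{b} has moves =b=> n12
  n11 = 0 | a.0\{b} has moves =a=> n12
  n12 = 0 | 0\{b} has moves (no moves)
Partition-refinement fixed point:
  B0 = {m0, n0}
  B1 = {m1, n1}
  B2 = {m2, n2}
  B3 = {m5, n5}
  B4 = {m8, n8}
  B5 = {m10, n10}
  B6 = {m12, n12}
  B7 = {m11, n11}
  B8 = {m7, n7}
  B9 = {m4, n4}
  B10 = {m3, n3}
  B11 = {m6, n6}
  B12 = {m9, n9}
m0 ∈ B0, n0 ∈ B0 → same block
Bisimilar ⇒ trace-equivalent.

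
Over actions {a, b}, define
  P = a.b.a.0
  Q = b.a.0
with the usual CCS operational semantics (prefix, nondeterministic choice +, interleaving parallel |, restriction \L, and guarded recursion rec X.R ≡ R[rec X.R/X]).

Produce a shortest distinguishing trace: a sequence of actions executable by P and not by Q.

a

Reachable graph of P (4 states):
  u0 = a.b.a.0 has moves --a--▸ u1
  u1 = b.a.0 has moves --b--▸ u2
  u2 = a.0 has moves --a--▸ u3
  u3 = 0 has moves ∅
Reachable graph of Q (3 states):
  v0 = b.a.0 has moves --b--▸ v1
  v1 = a.0 has moves --a--▸ v2
  v2 = 0 has moves ∅
Trace ⟨a⟩ through P, begin at {u0}:
  step 1 (a): {u1}
  — P admits the full trace.
Trace ⟨a⟩ through Q, begin at {v0}:
  step 1 (a): ∅  — Q cannot continue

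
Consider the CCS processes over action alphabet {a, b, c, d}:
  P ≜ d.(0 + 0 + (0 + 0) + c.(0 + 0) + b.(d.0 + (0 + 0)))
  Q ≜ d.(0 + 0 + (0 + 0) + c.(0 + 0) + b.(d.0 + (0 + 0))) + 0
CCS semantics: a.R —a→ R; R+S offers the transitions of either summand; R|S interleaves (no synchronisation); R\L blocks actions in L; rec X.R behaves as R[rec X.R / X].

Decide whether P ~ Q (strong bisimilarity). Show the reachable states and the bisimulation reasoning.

Reachable graph of P (5 states):
  m0 = d.(0 + 0 + (0 + 0) + c.(0 + 0) + b.(d.0 + (0 + 0))) → —d→ m1
  m1 = 0 + 0 + (0 + 0) + c.(0 + 0) + b.(d.0 + (0 + 0)) → —b→ m2, —c→ m3
  m2 = d.0 + (0 + 0) → —d→ m4
  m3 = 0 + 0 → deadlocked
  m4 = 0 → deadlocked
Reachable graph of Q (5 states):
  n0 = d.(0 + 0 + (0 + 0) + c.(0 + 0) + b.(d.0 + (0 + 0))) + 0 → —d→ n1
  n1 = 0 + 0 + (0 + 0) + c.(0 + 0) + b.(d.0 + (0 + 0)) → —b→ n2, —c→ n3
  n2 = d.0 + (0 + 0) → —d→ n4
  n3 = 0 + 0 → deadlocked
  n4 = 0 → deadlocked
Partition-refinement fixed point:
  B0 = {m0, n0}
  B1 = {m1, n1}
  B2 = {m2, n2}
  B3 = {m3, m4, n3, n4}
m0 ∈ B0, n0 ∈ B0 → same block

bisimilar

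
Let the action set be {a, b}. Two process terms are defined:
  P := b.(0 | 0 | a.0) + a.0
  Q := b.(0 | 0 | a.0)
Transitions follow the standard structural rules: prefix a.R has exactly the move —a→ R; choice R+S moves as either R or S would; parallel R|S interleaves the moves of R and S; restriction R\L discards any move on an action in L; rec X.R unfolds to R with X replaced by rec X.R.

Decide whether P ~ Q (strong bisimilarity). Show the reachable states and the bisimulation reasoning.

Reachable graph of P (4 states):
  s0 = b.(0 | 0 | a.0) + a.0 ⊢ —a→ s1, —b→ s2
  s1 = 0 ⊢ (no moves)
  s2 = 0 | 0 | a.0 ⊢ —a→ s3
  s3 = 0 | 0 | 0 ⊢ (no moves)
Reachable graph of Q (3 states):
  t0 = b.(0 | 0 | a.0) ⊢ —b→ t1
  t1 = 0 | 0 | a.0 ⊢ —a→ t2
  t2 = 0 | 0 | 0 ⊢ (no moves)
Bisimilarity quotient blocks:
  B0 = {s0}
  B1 = {s2, t1}
  B2 = {s1, s3, t2}
  B3 = {t0}
s0 ∈ B0, t0 ∈ B3 → different blocks

not bisimilar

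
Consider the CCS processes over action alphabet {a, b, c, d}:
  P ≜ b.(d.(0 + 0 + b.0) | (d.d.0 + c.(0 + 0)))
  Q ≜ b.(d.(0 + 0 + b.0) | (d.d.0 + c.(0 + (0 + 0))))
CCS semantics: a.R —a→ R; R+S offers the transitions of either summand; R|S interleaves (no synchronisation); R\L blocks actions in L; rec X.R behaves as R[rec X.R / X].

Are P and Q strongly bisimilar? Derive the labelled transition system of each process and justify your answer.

YES

LTS(P): 13 reachable states
  s0 = b.(d.(0 + 0 + b.0) | (d.d.0 + c.(0 + 0))) | -b-> s1
  s1 = d.(0 + 0 + b.0) | (d.d.0 + c.(0 + 0)) | -c-> s2, -d-> s3, -d-> s4
  s2 = d.(0 + 0 + b.0) | (0 + 0) | -d-> s5
  s3 = (0 + 0 + b.0) | (d.d.0 + c.(0 + 0)) | -b-> s6, -c-> s5, -d-> s7
  s4 = d.(0 + 0 + b.0) | d.0 | -d-> s7, -d-> s8
  s5 = (0 + 0 + b.0) | (0 + 0) | -b-> s9
  s6 = 0 | (d.d.0 + c.(0 + 0)) | -c-> s9, -d-> s10
  s7 = (0 + 0 + b.0) | d.0 | -b-> s10, -d-> s11
  s8 = d.(0 + 0 + b.0) | 0 | -d-> s11
  s9 = 0 | (0 + 0) | ∅
  s10 = 0 | d.0 | -d-> s12
  s11 = (0 + 0 + b.0) | 0 | -b-> s12
  s12 = 0 | 0 | ∅
LTS(Q): 13 reachable states
  t0 = b.(d.(0 + 0 + b.0) | (d.d.0 + c.(0 + (0 + 0)))) | -b-> t1
  t1 = d.(0 + 0 + b.0) | (d.d.0 + c.(0 + (0 + 0))) | -c-> t2, -d-> t3, -d-> t4
  t2 = d.(0 + 0 + b.0) | (0 + (0 + 0)) | -d-> t5
  t3 = (0 + 0 + b.0) | (d.d.0 + c.(0 + (0 + 0))) | -b-> t6, -c-> t5, -d-> t7
  t4 = d.(0 + 0 + b.0) | d.0 | -d-> t7, -d-> t8
  t5 = (0 + 0 + b.0) | (0 + (0 + 0)) | -b-> t9
  t6 = 0 | (d.d.0 + c.(0 + (0 + 0))) | -c-> t9, -d-> t10
  t7 = (0 + 0 + b.0) | d.0 | -b-> t10, -d-> t11
  t8 = d.(0 + 0 + b.0) | 0 | -d-> t11
  t9 = 0 | (0 + (0 + 0)) | ∅
  t10 = 0 | d.0 | -d-> t12
  t11 = (0 + 0 + b.0) | 0 | -b-> t12
  t12 = 0 | 0 | ∅
Partition-refinement fixed point:
  B0 = {s0, t0}
  B1 = {s1, t1}
  B2 = {s2, s8, t2, t8}
  B3 = {s11, s5, t11, t5}
  B4 = {s12, s9, t12, t9}
  B5 = {s3, t3}
  B6 = {s7, t7}
  B7 = {s10, t10}
  B8 = {s6, t6}
  B9 = {s4, t4}
s0 ∈ B0, t0 ∈ B0 → same block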